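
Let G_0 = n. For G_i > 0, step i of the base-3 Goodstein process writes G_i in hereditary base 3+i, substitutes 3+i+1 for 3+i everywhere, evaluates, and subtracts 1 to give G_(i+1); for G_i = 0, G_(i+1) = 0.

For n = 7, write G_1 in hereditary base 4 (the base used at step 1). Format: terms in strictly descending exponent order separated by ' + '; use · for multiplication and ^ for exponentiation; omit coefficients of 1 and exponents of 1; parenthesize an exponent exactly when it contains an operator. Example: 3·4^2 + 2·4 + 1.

2·4

step 0: 7 = 2·3 + 1; sub 4 for 3: 2·4 + 1; = 9; G_1 = 9−1 = 8
step 1: 8 = 2·4; sub 5 for 4: 2·5; = 10; G_2 = 10−1 = 9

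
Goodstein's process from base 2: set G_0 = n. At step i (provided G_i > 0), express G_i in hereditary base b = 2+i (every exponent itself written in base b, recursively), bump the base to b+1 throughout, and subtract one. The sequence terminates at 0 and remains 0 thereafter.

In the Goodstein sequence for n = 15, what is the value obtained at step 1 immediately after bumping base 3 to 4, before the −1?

1284

G_0=15  [base 2] 2^(2 + 1) + 2^2 + 2 + 1  →[2↦3]→  3^(3 + 1) + 3^3 + 3 + 1 = 112  −1 ⇒ G_1=111
G_1=111  [base 3] 3^(3 + 1) + 3^3 + 3  →[3↦4]→  4^(4 + 1) + 4^4 + 4 = 1284  −1 ⇒ G_2=1283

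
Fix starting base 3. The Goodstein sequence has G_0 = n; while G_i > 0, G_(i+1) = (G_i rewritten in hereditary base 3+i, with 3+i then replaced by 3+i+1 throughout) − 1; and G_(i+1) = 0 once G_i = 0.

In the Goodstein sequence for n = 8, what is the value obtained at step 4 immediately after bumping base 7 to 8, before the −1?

12

i=0: 8 = 2·3 + 2 (b=3); 3→4: 2·4 + 2 = 10; 10−1 = 9
i=1: 9 = 2·4 + 1 (b=4); 4→5: 2·5 + 1 = 11; 11−1 = 10
i=2: 10 = 2·5 (b=5); 5→6: 2·6 = 12; 12−1 = 11
i=3: 11 = 6 + 5 (b=6); 6→7: 7 + 5 = 12; 12−1 = 11
i=4: 11 = 7 + 4 (b=7); 7→8: 8 + 4 = 12; 12−1 = 11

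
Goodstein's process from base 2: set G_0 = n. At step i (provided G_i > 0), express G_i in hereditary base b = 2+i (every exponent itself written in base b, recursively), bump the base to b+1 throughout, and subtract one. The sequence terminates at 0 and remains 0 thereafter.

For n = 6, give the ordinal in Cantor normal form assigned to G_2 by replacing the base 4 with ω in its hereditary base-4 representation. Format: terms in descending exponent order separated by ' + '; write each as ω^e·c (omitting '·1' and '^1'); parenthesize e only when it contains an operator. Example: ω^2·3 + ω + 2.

ω^ω + 1

G_0 = 6. HB_2(6) = 2^2 + 2. Bump = 30. G_1 = 29.
G_1 = 29. HB_3(29) = 3^3 + 2. Bump = 258. G_2 = 257.
G_2 = 257. HB_4(257) = 4^4 + 1. Bump = 3126. G_3 = 3125.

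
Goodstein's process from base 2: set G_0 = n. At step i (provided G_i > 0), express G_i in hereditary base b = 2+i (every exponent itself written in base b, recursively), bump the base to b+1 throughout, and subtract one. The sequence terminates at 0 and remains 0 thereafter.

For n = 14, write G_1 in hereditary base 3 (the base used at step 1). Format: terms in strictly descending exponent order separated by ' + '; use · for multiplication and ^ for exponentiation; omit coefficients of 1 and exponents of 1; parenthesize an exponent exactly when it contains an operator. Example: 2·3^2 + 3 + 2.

3^(3 + 1) + 3^3 + 2

G_0=14  [base 2] 2^(2 + 1) + 2^2 + 2  →[2↦3]→  3^(3 + 1) + 3^3 + 3 = 111  −1 ⇒ G_1=110
G_1=110  [base 3] 3^(3 + 1) + 3^3 + 2  →[3↦4]→  4^(4 + 1) + 4^4 + 2 = 1282  −1 ⇒ G_2=1281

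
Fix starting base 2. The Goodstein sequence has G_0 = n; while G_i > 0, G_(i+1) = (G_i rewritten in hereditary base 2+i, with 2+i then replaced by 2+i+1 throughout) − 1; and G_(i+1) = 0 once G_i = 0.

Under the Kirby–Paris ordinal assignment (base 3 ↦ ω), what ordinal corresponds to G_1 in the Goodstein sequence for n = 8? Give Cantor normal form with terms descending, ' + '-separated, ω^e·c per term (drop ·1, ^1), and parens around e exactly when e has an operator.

ω^ω·2 + ω^2·2 + ω·2 + 2

step 0: 8 = 2^(2 + 1); sub 3 for 2: 3^(3 + 1); = 81; G_1 = 81−1 = 80
step 1: 80 = 2·3^3 + 2·3^2 + 2·3 + 2; sub 4 for 3: 2·4^4 + 2·4^2 + 2·4 + 2; = 554; G_2 = 554−1 = 553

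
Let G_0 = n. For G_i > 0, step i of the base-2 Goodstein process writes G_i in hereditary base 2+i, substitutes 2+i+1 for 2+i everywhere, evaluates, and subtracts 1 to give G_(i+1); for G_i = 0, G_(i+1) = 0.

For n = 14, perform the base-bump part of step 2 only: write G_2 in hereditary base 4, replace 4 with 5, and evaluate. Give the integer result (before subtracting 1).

G_0=14  [base 2] 2^(2 + 1) + 2^2 + 2  →[2↦3]→  3^(3 + 1) + 3^3 + 3 = 111  −1 ⇒ G_1=110
G_1=110  [base 3] 3^(3 + 1) + 3^3 + 2  →[3↦4]→  4^(4 + 1) + 4^4 + 2 = 1282  −1 ⇒ G_2=1281
G_2=1281  [base 4] 4^(4 + 1) + 4^4 + 1  →[4↦5]→  5^(5 + 1) + 5^5 + 1 = 18751  −1 ⇒ G_3=18750

18751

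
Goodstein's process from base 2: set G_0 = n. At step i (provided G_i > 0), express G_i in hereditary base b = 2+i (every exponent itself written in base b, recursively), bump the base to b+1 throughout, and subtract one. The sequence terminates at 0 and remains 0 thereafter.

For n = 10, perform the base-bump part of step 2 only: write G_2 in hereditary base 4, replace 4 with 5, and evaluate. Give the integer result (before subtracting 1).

15626

i=0: 10 = 2^(2 + 1) + 2 (b=2); 2→3: 3^(3 + 1) + 3 = 84; 84−1 = 83
i=1: 83 = 3^(3 + 1) + 2 (b=3); 3→4: 4^(4 + 1) + 2 = 1026; 1026−1 = 1025
i=2: 1025 = 4^(4 + 1) + 1 (b=4); 4→5: 5^(5 + 1) + 1 = 15626; 15626−1 = 15625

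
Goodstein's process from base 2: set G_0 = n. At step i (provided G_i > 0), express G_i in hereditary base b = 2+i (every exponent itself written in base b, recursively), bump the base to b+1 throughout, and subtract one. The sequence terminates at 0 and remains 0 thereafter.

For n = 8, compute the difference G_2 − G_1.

473

G_0=8  [base 2] 2^(2 + 1)  →[2↦3]→  3^(3 + 1) = 81  −1 ⇒ G_1=80
G_1=80  [base 3] 2·3^3 + 2·3^2 + 2·3 + 2  →[3↦4]→  2·4^4 + 2·4^2 + 2·4 + 2 = 554  −1 ⇒ G_2=553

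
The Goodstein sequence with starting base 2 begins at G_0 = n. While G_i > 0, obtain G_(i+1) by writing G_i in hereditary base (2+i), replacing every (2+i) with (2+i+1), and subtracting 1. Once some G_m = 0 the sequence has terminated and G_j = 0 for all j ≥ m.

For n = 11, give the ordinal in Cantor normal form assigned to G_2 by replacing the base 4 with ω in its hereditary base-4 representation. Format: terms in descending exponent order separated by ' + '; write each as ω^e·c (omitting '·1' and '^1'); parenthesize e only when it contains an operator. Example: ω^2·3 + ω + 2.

ω^(ω + 1) + 3

base 2: 11 = 2^(2 + 1) + 2 + 1; at 3: 3^(3 + 1) + 3 + 1 = 85; next = 84
base 3: 84 = 3^(3 + 1) + 3; at 4: 4^(4 + 1) + 4 = 1028; next = 1027
base 4: 1027 = 4^(4 + 1) + 3; at 5: 5^(5 + 1) + 3 = 15628; next = 15627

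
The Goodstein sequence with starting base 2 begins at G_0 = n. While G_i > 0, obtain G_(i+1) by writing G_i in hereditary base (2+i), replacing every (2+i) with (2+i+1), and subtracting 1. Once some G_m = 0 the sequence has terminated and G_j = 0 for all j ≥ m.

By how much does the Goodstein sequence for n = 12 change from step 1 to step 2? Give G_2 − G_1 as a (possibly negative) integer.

958

step 0: 12 = 2^(2 + 1) + 2^2; sub 3 for 2: 3^(3 + 1) + 3^3; = 108; G_1 = 108−1 = 107
step 1: 107 = 3^(3 + 1) + 2·3^2 + 2·3 + 2; sub 4 for 3: 4^(4 + 1) + 2·4^2 + 2·4 + 2; = 1066; G_2 = 1066−1 = 1065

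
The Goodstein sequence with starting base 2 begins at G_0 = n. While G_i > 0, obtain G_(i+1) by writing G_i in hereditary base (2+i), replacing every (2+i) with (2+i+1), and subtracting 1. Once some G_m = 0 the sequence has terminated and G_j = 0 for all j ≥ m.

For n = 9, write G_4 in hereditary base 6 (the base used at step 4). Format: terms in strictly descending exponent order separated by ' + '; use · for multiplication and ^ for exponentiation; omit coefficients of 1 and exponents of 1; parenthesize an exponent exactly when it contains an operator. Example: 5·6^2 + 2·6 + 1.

base 2: 9 = 2^(2 + 1) + 1; at 3: 3^(3 + 1) + 1 = 82; next = 81
base 3: 81 = 3^(3 + 1); at 4: 4^(4 + 1) = 1024; next = 1023
base 4: 1023 = 3·4^4 + 3·4^3 + 3·4^2 + 3·4 + 3; at 5: 3·5^5 + 3·5^3 + 3·5^2 + 3·5 + 3 = 9843; next = 9842
base 5: 9842 = 3·5^5 + 3·5^3 + 3·5^2 + 3·5 + 2; at 6: 3·6^6 + 3·6^3 + 3·6^2 + 3·6 + 2 = 140744; next = 140743
base 6: 140743 = 3·6^6 + 3·6^3 + 3·6^2 + 3·6 + 1; at 7: 3·7^7 + 3·7^3 + 3·7^2 + 3·7 + 1 = 2471827; next = 2471826

3·6^6 + 3·6^3 + 3·6^2 + 3·6 + 1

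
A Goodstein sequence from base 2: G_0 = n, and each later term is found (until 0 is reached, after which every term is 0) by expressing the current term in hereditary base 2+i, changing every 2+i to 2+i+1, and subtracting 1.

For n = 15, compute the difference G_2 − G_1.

1172

step 0: 15 = 2^(2 + 1) + 2^2 + 2 + 1; sub 3 for 2: 3^(3 + 1) + 3^3 + 3 + 1; = 112; G_1 = 112−1 = 111
step 1: 111 = 3^(3 + 1) + 3^3 + 3; sub 4 for 3: 4^(4 + 1) + 4^4 + 4; = 1284; G_2 = 1284−1 = 1283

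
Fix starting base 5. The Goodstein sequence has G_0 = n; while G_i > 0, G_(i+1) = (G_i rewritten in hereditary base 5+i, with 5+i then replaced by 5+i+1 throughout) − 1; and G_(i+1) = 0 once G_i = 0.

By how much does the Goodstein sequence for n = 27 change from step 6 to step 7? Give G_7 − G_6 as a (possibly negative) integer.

6

(0) 27|_5 = 5^2 + 2 ↦ 6^2 + 2|_6 = 38 ⇒ 37
(1) 37|_6 = 6^2 + 1 ↦ 7^2 + 1|_7 = 50 ⇒ 49
(2) 49|_7 = 7^2 ↦ 8^2|_8 = 64 ⇒ 63
(3) 63|_8 = 7·8 + 7 ↦ 7·9 + 7|_9 = 70 ⇒ 69
(4) 69|_9 = 7·9 + 6 ↦ 7·10 + 6|_10 = 76 ⇒ 75
(5) 75|_10 = 7·10 + 5 ↦ 7·11 + 5|_11 = 82 ⇒ 81
(6) 81|_11 = 7·11 + 4 ↦ 7·12 + 4|_12 = 88 ⇒ 87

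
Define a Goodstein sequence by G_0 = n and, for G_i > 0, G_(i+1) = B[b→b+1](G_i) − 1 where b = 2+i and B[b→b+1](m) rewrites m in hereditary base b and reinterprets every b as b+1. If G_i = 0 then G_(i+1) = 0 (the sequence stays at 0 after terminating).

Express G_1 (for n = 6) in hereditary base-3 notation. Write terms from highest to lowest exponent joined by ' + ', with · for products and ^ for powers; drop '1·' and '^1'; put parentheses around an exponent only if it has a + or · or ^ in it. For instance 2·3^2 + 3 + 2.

3^3 + 2

G_0 = 6. HB_2(6) = 2^2 + 2. Bump = 30. G_1 = 29.
G_1 = 29. HB_3(29) = 3^3 + 2. Bump = 258. G_2 = 257.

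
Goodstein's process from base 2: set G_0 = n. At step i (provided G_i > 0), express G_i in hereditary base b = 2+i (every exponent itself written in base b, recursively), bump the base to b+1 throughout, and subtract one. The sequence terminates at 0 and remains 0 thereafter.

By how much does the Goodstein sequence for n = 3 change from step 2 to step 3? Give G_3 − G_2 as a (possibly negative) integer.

3 —HB2→ 2 + 1 —bump→ 3 + 1 = 4 —(−1)→ 3
3 —HB3→ 3 —bump→ 4 = 4 —(−1)→ 3
3 —HB4→ 3 —bump→ 3 = 3 —(−1)→ 2

-1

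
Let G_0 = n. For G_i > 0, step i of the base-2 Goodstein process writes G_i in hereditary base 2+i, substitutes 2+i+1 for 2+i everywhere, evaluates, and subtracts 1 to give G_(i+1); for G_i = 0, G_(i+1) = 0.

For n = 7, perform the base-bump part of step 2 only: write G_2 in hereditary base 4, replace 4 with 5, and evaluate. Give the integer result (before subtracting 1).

i=0: 7 = 2^2 + 2 + 1 (b=2); 2→3: 3^3 + 3 + 1 = 31; 31−1 = 30
i=1: 30 = 3^3 + 3 (b=3); 3→4: 4^4 + 4 = 260; 260−1 = 259
i=2: 259 = 4^4 + 3 (b=4); 4→5: 5^5 + 3 = 3128; 3128−1 = 3127

3128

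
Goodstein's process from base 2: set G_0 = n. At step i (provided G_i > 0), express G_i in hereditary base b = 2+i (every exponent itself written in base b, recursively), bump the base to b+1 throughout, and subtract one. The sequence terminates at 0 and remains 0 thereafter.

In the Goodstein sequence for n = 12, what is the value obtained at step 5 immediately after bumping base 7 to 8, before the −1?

134217868

i=0: 12 = 2^(2 + 1) + 2^2 (b=2); 2→3: 3^(3 + 1) + 3^3 = 108; 108−1 = 107
i=1: 107 = 3^(3 + 1) + 2·3^2 + 2·3 + 2 (b=3); 3→4: 4^(4 + 1) + 2·4^2 + 2·4 + 2 = 1066; 1066−1 = 1065
i=2: 1065 = 4^(4 + 1) + 2·4^2 + 2·4 + 1 (b=4); 4→5: 5^(5 + 1) + 2·5^2 + 2·5 + 1 = 15686; 15686−1 = 15685
i=3: 15685 = 5^(5 + 1) + 2·5^2 + 2·5 (b=5); 5→6: 6^(6 + 1) + 2·6^2 + 2·6 = 280020; 280020−1 = 280019
i=4: 280019 = 6^(6 + 1) + 2·6^2 + 6 + 5 (b=6); 6→7: 7^(7 + 1) + 2·7^2 + 7 + 5 = 5764911; 5764911−1 = 5764910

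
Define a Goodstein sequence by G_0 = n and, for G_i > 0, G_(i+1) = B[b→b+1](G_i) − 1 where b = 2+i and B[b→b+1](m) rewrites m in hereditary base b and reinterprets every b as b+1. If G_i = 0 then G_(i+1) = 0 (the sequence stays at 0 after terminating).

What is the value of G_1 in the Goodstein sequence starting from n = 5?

27

step 0: 5 = 2^2 + 1; sub 3 for 2: 3^3 + 1; = 28; G_1 = 28−1 = 27
step 1: 27 = 3^3; sub 4 for 3: 4^4; = 256; G_2 = 256−1 = 255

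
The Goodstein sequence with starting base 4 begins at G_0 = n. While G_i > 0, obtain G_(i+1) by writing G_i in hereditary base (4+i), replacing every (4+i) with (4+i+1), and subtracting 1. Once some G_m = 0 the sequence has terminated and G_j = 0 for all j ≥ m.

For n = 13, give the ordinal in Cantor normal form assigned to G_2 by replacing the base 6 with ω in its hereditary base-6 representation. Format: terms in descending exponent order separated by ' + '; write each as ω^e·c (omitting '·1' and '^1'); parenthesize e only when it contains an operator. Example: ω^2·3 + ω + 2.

ω·2 + 5

G_0=13  [base 4] 3·4 + 1  →[4↦5]→  3·5 + 1 = 16  −1 ⇒ G_1=15
G_1=15  [base 5] 3·5  →[5↦6]→  3·6 = 18  −1 ⇒ G_2=17
G_2=17  [base 6] 2·6 + 5  →[6↦7]→  2·7 + 5 = 19  −1 ⇒ G_3=18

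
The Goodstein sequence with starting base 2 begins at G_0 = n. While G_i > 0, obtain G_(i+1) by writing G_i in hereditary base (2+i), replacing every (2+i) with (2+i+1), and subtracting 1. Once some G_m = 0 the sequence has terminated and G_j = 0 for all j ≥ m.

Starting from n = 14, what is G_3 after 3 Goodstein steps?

18750

i=0: 14 = 2^(2 + 1) + 2^2 + 2 (b=2); 2→3: 3^(3 + 1) + 3^3 + 3 = 111; 111−1 = 110
i=1: 110 = 3^(3 + 1) + 3^3 + 2 (b=3); 3→4: 4^(4 + 1) + 4^4 + 2 = 1282; 1282−1 = 1281
i=2: 1281 = 4^(4 + 1) + 4^4 + 1 (b=4); 4→5: 5^(5 + 1) + 5^5 + 1 = 18751; 18751−1 = 18750
i=3: 18750 = 5^(5 + 1) + 5^5 (b=5); 5→6: 6^(6 + 1) + 6^6 = 326592; 326592−1 = 326591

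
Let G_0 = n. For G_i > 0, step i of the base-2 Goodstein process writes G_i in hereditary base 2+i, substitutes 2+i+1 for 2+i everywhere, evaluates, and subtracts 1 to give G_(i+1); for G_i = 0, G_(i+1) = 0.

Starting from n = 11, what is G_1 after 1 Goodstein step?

11 —HB2→ 2^(2 + 1) + 2 + 1 —bump→ 3^(3 + 1) + 3 + 1 = 85 —(−1)→ 84
84 —HB3→ 3^(3 + 1) + 3 —bump→ 4^(4 + 1) + 4 = 1028 —(−1)→ 1027

84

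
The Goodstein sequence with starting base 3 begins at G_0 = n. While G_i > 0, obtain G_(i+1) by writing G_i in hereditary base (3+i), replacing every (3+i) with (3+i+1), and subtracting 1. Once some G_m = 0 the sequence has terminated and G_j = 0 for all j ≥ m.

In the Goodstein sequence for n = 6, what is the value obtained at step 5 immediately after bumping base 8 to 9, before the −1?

7

(0) 6|_3 = 2·3 ↦ 2·4|_4 = 8 ⇒ 7
(1) 7|_4 = 4 + 3 ↦ 5 + 3|_5 = 8 ⇒ 7
(2) 7|_5 = 5 + 2 ↦ 6 + 2|_6 = 8 ⇒ 7
(3) 7|_6 = 6 + 1 ↦ 7 + 1|_7 = 8 ⇒ 7
(4) 7|_7 = 7 ↦ 8|_8 = 8 ⇒ 7
(5) 7|_8 = 7 ↦ 7|_9 = 7 ⇒ 6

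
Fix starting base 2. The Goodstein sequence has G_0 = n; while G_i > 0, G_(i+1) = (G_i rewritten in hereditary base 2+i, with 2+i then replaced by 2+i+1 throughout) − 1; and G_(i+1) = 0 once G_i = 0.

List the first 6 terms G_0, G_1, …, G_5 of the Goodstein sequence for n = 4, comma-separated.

G_0=4  [base 2] 2^2  →[2↦3]→  3^3 = 27  −1 ⇒ G_1=26
G_1=26  [base 3] 2·3^2 + 2·3 + 2  →[3↦4]→  2·4^2 + 2·4 + 2 = 42  −1 ⇒ G_2=41
G_2=41  [base 4] 2·4^2 + 2·4 + 1  →[4↦5]→  2·5^2 + 2·5 + 1 = 61  −1 ⇒ G_3=60
G_3=60  [base 5] 2·5^2 + 2·5  →[5↦6]→  2·6^2 + 2·6 = 84  −1 ⇒ G_4=83
G_4=83  [base 6] 2·6^2 + 6 + 5  →[6↦7]→  2·7^2 + 7 + 5 = 110  −1 ⇒ G_5=109

4, 26, 41, 60, 83, 109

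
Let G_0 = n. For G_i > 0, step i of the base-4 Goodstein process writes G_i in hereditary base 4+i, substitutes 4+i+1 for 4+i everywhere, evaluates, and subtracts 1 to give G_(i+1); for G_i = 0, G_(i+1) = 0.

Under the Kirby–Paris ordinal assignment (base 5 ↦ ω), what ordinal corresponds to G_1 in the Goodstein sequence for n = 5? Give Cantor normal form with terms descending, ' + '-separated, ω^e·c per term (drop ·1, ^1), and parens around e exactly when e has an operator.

ω

i=0: 5 = 4 + 1 (b=4); 4→5: 5 + 1 = 6; 6−1 = 5
i=1: 5 = 5 (b=5); 5→6: 6 = 6; 6−1 = 5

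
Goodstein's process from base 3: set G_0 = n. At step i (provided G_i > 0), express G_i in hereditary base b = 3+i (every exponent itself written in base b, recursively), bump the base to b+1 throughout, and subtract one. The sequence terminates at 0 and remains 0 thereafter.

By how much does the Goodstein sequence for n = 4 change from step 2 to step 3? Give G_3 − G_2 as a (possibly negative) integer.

(0) 4|_3 = 3 + 1 ↦ 4 + 1|_4 = 5 ⇒ 4
(1) 4|_4 = 4 ↦ 5|_5 = 5 ⇒ 4
(2) 4|_5 = 4 ↦ 4|_6 = 4 ⇒ 3

-1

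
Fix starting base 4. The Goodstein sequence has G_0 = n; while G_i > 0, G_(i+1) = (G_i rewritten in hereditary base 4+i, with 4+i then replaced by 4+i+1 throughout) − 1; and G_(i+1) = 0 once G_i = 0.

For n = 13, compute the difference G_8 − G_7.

1

G_0 = 13. HB_4(13) = 3·4 + 1. Bump = 16. G_1 = 15.
G_1 = 15. HB_5(15) = 3·5. Bump = 18. G_2 = 17.
G_2 = 17. HB_6(17) = 2·6 + 5. Bump = 19. G_3 = 18.
G_3 = 18. HB_7(18) = 2·7 + 4. Bump = 20. G_4 = 19.
G_4 = 19. HB_8(19) = 2·8 + 3. Bump = 21. G_5 = 20.
G_5 = 20. HB_9(20) = 2·9 + 2. Bump = 22. G_6 = 21.
G_6 = 21. HB_10(21) = 2·10 + 1. Bump = 23. G_7 = 22.
G_7 = 22. HB_11(22) = 2·11. Bump = 24. G_8 = 23.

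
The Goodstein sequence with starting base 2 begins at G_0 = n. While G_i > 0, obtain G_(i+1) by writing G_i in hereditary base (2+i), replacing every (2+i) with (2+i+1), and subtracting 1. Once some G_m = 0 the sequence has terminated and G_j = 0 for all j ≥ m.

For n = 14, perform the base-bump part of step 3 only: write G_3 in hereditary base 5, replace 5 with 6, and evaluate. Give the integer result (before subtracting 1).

[0] 14 ≡ 2^(2 + 1) + 2^2 + 2 (base 2). Lift 3: 111. −1: 110.
[1] 110 ≡ 3^(3 + 1) + 3^3 + 2 (base 3). Lift 4: 1282. −1: 1281.
[2] 1281 ≡ 4^(4 + 1) + 4^4 + 1 (base 4). Lift 5: 18751. −1: 18750.
[3] 18750 ≡ 5^(5 + 1) + 5^5 (base 5). Lift 6: 326592. −1: 326591.

326592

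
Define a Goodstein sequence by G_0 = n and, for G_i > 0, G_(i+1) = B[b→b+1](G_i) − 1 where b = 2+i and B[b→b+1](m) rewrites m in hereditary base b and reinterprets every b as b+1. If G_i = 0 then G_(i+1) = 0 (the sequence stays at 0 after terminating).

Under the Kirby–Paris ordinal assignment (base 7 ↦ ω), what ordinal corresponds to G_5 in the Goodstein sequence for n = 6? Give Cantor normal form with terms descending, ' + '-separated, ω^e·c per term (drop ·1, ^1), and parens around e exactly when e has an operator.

step 0: 6 = 2^2 + 2; sub 3 for 2: 3^3 + 3; = 30; G_1 = 30−1 = 29
step 1: 29 = 3^3 + 2; sub 4 for 3: 4^4 + 2; = 258; G_2 = 258−1 = 257
step 2: 257 = 4^4 + 1; sub 5 for 4: 5^5 + 1; = 3126; G_3 = 3126−1 = 3125
step 3: 3125 = 5^5; sub 6 for 5: 6^6; = 46656; G_4 = 46656−1 = 46655
step 4: 46655 = 5·6^5 + 5·6^4 + 5·6^3 + 5·6^2 + 5·6 + 5; sub 7 for 6: 5·7^5 + 5·7^4 + 5·7^3 + 5·7^2 + 5·7 + 5; = 98040; G_5 = 98040−1 = 98039
step 5: 98039 = 5·7^5 + 5·7^4 + 5·7^3 + 5·7^2 + 5·7 + 4; sub 8 for 7: 5·8^5 + 5·8^4 + 5·8^3 + 5·8^2 + 5·8 + 4; = 187244; G_6 = 187244−1 = 187243

ω^5·5 + ω^4·5 + ω^3·5 + ω^2·5 + ω·5 + 4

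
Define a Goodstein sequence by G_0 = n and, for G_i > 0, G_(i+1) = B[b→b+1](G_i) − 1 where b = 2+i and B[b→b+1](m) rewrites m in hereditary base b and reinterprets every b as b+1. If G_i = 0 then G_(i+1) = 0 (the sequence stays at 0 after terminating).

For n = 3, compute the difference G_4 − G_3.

-1

[0] 3 ≡ 2 + 1 (base 2). Lift 3: 4. −1: 3.
[1] 3 ≡ 3 (base 3). Lift 4: 4. −1: 3.
[2] 3 ≡ 3 (base 4). Lift 5: 3. −1: 2.
[3] 2 ≡ 2 (base 5). Lift 6: 2. −1: 1.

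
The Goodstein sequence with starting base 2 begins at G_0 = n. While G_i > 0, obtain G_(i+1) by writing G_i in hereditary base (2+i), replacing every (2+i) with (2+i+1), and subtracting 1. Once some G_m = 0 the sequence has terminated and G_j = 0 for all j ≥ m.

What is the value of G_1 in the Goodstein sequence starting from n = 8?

80

G_0 = 8. HB_2(8) = 2^(2 + 1). Bump = 81. G_1 = 80.
G_1 = 80. HB_3(80) = 2·3^3 + 2·3^2 + 2·3 + 2. Bump = 554. G_2 = 553.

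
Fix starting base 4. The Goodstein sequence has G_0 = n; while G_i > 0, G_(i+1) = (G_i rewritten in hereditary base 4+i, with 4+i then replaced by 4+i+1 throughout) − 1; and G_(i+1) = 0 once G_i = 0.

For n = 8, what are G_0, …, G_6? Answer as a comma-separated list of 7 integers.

(0) 8|_4 = 2·4 ↦ 2·5|_5 = 10 ⇒ 9
(1) 9|_5 = 5 + 4 ↦ 6 + 4|_6 = 10 ⇒ 9
(2) 9|_6 = 6 + 3 ↦ 7 + 3|_7 = 10 ⇒ 9
(3) 9|_7 = 7 + 2 ↦ 8 + 2|_8 = 10 ⇒ 9
(4) 9|_8 = 8 + 1 ↦ 9 + 1|_9 = 10 ⇒ 9
(5) 9|_9 = 9 ↦ 10|_10 = 10 ⇒ 9

8, 9, 9, 9, 9, 9, 9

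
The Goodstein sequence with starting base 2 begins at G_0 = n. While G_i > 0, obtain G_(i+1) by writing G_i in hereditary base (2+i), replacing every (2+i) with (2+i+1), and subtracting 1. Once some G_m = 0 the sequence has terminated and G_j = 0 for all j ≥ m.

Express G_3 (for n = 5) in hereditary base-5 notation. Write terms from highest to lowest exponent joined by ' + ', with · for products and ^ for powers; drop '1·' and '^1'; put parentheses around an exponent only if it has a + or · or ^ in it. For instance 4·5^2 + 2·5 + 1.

G_0 = 5. HB_2(5) = 2^2 + 1. Bump = 28. G_1 = 27.
G_1 = 27. HB_3(27) = 3^3. Bump = 256. G_2 = 255.
G_2 = 255. HB_4(255) = 3·4^3 + 3·4^2 + 3·4 + 3. Bump = 468. G_3 = 467.
G_3 = 467. HB_5(467) = 3·5^3 + 3·5^2 + 3·5 + 2. Bump = 776. G_4 = 775.

3·5^3 + 3·5^2 + 3·5 + 2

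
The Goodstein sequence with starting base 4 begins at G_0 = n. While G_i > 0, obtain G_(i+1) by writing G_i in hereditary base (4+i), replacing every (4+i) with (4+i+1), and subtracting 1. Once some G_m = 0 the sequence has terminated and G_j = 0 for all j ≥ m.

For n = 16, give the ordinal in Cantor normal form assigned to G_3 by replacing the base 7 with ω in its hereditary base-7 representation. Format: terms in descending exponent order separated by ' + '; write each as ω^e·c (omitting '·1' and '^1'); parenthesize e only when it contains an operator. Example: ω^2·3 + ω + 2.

ω·4 + 2

base 4: 16 = 4^2; at 5: 5^2 = 25; next = 24
base 5: 24 = 4·5 + 4; at 6: 4·6 + 4 = 28; next = 27
base 6: 27 = 4·6 + 3; at 7: 4·7 + 3 = 31; next = 30
base 7: 30 = 4·7 + 2; at 8: 4·8 + 2 = 34; next = 33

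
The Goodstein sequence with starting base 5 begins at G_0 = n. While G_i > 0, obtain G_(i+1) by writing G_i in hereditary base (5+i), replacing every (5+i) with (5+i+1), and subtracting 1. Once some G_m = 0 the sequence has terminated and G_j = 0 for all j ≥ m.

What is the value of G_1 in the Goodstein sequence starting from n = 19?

21

step 0: 19 = 3·5 + 4; sub 6 for 5: 3·6 + 4; = 22; G_1 = 22−1 = 21
step 1: 21 = 3·6 + 3; sub 7 for 6: 3·7 + 3; = 24; G_2 = 24−1 = 23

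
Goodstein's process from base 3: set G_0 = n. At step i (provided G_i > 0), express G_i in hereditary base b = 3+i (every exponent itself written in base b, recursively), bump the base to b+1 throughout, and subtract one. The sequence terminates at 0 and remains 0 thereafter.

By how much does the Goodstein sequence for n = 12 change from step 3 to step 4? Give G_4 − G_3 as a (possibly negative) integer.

[0] 12 ≡ 3^2 + 3 (base 3). Lift 4: 20. −1: 19.
[1] 19 ≡ 4^2 + 3 (base 4). Lift 5: 28. −1: 27.
[2] 27 ≡ 5^2 + 2 (base 5). Lift 6: 38. −1: 37.
[3] 37 ≡ 6^2 + 1 (base 6). Lift 7: 50. −1: 49.

12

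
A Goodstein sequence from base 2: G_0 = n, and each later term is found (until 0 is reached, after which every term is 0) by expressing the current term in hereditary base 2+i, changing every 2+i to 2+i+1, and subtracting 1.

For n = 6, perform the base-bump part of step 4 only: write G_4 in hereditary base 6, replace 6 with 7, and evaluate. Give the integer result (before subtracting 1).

G_0 = 6. HB_2(6) = 2^2 + 2. Bump = 30. G_1 = 29.
G_1 = 29. HB_3(29) = 3^3 + 2. Bump = 258. G_2 = 257.
G_2 = 257. HB_4(257) = 4^4 + 1. Bump = 3126. G_3 = 3125.
G_3 = 3125. HB_5(3125) = 5^5. Bump = 46656. G_4 = 46655.
G_4 = 46655. HB_6(46655) = 5·6^5 + 5·6^4 + 5·6^3 + 5·6^2 + 5·6 + 5. Bump = 98040. G_5 = 98039.

98040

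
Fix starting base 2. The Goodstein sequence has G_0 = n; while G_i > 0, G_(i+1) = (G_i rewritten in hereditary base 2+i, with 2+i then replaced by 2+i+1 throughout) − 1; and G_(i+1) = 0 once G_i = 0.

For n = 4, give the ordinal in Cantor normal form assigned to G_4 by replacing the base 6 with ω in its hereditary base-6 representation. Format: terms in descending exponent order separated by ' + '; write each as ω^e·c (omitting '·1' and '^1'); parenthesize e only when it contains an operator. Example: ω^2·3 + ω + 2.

ω^2·2 + ω + 5

i=0: 4 = 2^2 (b=2); 2→3: 3^3 = 27; 27−1 = 26
i=1: 26 = 2·3^2 + 2·3 + 2 (b=3); 3→4: 2·4^2 + 2·4 + 2 = 42; 42−1 = 41
i=2: 41 = 2·4^2 + 2·4 + 1 (b=4); 4→5: 2·5^2 + 2·5 + 1 = 61; 61−1 = 60
i=3: 60 = 2·5^2 + 2·5 (b=5); 5→6: 2·6^2 + 2·6 = 84; 84−1 = 83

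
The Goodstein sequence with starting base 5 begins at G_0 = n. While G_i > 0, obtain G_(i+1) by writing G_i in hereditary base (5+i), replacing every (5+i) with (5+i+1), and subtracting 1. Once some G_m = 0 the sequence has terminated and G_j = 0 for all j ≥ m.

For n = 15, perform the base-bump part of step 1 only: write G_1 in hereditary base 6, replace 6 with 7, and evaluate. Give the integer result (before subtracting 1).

step 0: 15 = 3·5; sub 6 for 5: 3·6; = 18; G_1 = 18−1 = 17
step 1: 17 = 2·6 + 5; sub 7 for 6: 2·7 + 5; = 19; G_2 = 19−1 = 18

19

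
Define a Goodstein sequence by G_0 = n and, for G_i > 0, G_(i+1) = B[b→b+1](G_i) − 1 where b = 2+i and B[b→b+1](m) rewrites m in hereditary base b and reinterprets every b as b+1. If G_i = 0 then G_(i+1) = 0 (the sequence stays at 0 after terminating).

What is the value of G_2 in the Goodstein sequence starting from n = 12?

1065

G_0 = 12. HB_2(12) = 2^(2 + 1) + 2^2. Bump = 108. G_1 = 107.
G_1 = 107. HB_3(107) = 3^(3 + 1) + 2·3^2 + 2·3 + 2. Bump = 1066. G_2 = 1065.
G_2 = 1065. HB_4(1065) = 4^(4 + 1) + 2·4^2 + 2·4 + 1. Bump = 15686. G_3 = 15685.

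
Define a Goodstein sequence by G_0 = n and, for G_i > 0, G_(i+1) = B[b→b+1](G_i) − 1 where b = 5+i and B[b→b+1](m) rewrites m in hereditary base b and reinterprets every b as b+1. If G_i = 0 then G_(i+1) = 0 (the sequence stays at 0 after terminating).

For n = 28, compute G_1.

i=0: 28 = 5^2 + 3 (b=5); 5→6: 6^2 + 3 = 39; 39−1 = 38
i=1: 38 = 6^2 + 2 (b=6); 6→7: 7^2 + 2 = 51; 51−1 = 50

38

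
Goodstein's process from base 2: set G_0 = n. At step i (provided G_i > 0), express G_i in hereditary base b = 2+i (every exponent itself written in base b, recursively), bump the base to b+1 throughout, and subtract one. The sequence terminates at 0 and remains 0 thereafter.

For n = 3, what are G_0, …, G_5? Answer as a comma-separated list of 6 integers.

base 2: 3 = 2 + 1; at 3: 3 + 1 = 4; next = 3
base 3: 3 = 3; at 4: 4 = 4; next = 3
base 4: 3 = 3; at 5: 3 = 3; next = 2
base 5: 2 = 2; at 6: 2 = 2; next = 1
base 6: 1 = 1; at 7: 1 = 1; next = 0

3, 3, 3, 2, 1, 0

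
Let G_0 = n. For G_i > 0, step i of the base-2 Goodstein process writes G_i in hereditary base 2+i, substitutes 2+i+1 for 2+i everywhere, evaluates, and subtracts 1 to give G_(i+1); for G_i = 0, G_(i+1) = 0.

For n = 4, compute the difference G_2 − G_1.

step 0: 4 = 2^2; sub 3 for 2: 3^3; = 27; G_1 = 27−1 = 26
step 1: 26 = 2·3^2 + 2·3 + 2; sub 4 for 3: 2·4^2 + 2·4 + 2; = 42; G_2 = 42−1 = 41

15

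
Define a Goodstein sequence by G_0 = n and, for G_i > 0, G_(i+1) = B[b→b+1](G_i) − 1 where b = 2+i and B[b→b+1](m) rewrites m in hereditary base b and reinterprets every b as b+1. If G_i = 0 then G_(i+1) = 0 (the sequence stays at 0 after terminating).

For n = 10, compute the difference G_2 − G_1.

step 0: 10 = 2^(2 + 1) + 2; sub 3 for 2: 3^(3 + 1) + 3; = 84; G_1 = 84−1 = 83
step 1: 83 = 3^(3 + 1) + 2; sub 4 for 3: 4^(4 + 1) + 2; = 1026; G_2 = 1026−1 = 1025

942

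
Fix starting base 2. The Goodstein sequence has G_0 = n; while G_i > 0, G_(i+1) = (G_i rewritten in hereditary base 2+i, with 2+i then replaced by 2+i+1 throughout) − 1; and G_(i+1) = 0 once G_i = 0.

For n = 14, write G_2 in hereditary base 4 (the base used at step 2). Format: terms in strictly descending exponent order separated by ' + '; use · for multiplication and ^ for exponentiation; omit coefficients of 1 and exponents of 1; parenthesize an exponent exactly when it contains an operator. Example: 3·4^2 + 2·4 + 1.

step 0: 14 = 2^(2 + 1) + 2^2 + 2; sub 3 for 2: 3^(3 + 1) + 3^3 + 3; = 111; G_1 = 111−1 = 110
step 1: 110 = 3^(3 + 1) + 3^3 + 2; sub 4 for 3: 4^(4 + 1) + 4^4 + 2; = 1282; G_2 = 1282−1 = 1281

4^(4 + 1) + 4^4 + 1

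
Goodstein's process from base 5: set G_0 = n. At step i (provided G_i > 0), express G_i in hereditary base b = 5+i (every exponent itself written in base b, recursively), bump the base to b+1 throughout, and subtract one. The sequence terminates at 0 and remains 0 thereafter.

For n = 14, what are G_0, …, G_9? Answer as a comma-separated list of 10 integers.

14 —HB5→ 2·5 + 4 —bump→ 2·6 + 4 = 16 —(−1)→ 15
15 —HB6→ 2·6 + 3 —bump→ 2·7 + 3 = 17 —(−1)→ 16
16 —HB7→ 2·7 + 2 —bump→ 2·8 + 2 = 18 —(−1)→ 17
17 —HB8→ 2·8 + 1 —bump→ 2·9 + 1 = 19 —(−1)→ 18
18 —HB9→ 2·9 —bump→ 2·10 = 20 —(−1)→ 19
19 —HB10→ 10 + 9 —bump→ 11 + 9 = 20 —(−1)→ 19
19 —HB11→ 11 + 8 —bump→ 12 + 8 = 20 —(−1)→ 19
19 —HB12→ 12 + 7 —bump→ 13 + 7 = 20 —(−1)→ 19
19 —HB13→ 13 + 6 —bump→ 14 + 6 = 20 —(−1)→ 19

14, 15, 16, 17, 18, 19, 19, 19, 19, 19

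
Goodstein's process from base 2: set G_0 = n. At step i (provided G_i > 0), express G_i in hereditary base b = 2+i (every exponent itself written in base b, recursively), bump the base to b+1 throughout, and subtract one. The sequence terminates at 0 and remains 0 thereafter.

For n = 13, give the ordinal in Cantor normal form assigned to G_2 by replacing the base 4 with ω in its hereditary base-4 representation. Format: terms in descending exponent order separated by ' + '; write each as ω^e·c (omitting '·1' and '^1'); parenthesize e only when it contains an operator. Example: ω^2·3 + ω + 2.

G_0 = 13. HB_2(13) = 2^(2 + 1) + 2^2 + 1. Bump = 109. G_1 = 108.
G_1 = 108. HB_3(108) = 3^(3 + 1) + 3^3. Bump = 1280. G_2 = 1279.
G_2 = 1279. HB_4(1279) = 4^(4 + 1) + 3·4^3 + 3·4^2 + 3·4 + 3. Bump = 16093. G_3 = 16092.

ω^(ω + 1) + ω^3·3 + ω^2·3 + ω·3 + 3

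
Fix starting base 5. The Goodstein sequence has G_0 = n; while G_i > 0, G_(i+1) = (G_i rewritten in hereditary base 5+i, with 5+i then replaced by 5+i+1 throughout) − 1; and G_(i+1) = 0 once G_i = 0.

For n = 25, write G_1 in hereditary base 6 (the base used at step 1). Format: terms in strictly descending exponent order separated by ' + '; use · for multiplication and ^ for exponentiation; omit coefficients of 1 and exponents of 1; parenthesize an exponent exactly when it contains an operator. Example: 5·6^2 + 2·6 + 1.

5·6 + 5

[0] 25 ≡ 5^2 (base 5). Lift 6: 36. −1: 35.
[1] 35 ≡ 5·6 + 5 (base 6). Lift 7: 40. −1: 39.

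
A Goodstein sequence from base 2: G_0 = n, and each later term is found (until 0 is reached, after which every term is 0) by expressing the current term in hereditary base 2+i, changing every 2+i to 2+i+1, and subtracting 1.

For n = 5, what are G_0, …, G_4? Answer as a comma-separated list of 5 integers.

5 —HB2→ 2^2 + 1 —bump→ 3^3 + 1 = 28 —(−1)→ 27
27 —HB3→ 3^3 —bump→ 4^4 = 256 —(−1)→ 255
255 —HB4→ 3·4^3 + 3·4^2 + 3·4 + 3 —bump→ 3·5^3 + 3·5^2 + 3·5 + 3 = 468 —(−1)→ 467
467 —HB5→ 3·5^3 + 3·5^2 + 3·5 + 2 —bump→ 3·6^3 + 3·6^2 + 3·6 + 2 = 776 —(−1)→ 775

5, 27, 255, 467, 775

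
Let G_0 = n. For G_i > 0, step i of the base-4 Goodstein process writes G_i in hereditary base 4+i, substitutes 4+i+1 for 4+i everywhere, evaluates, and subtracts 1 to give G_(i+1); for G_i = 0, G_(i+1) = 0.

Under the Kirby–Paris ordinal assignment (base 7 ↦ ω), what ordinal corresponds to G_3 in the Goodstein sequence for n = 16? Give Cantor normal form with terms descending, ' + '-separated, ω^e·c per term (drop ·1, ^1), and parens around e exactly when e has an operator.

ω·4 + 2

(0) 16|_4 = 4^2 ↦ 5^2|_5 = 25 ⇒ 24
(1) 24|_5 = 4·5 + 4 ↦ 4·6 + 4|_6 = 28 ⇒ 27
(2) 27|_6 = 4·6 + 3 ↦ 4·7 + 3|_7 = 31 ⇒ 30
(3) 30|_7 = 4·7 + 2 ↦ 4·8 + 2|_8 = 34 ⇒ 33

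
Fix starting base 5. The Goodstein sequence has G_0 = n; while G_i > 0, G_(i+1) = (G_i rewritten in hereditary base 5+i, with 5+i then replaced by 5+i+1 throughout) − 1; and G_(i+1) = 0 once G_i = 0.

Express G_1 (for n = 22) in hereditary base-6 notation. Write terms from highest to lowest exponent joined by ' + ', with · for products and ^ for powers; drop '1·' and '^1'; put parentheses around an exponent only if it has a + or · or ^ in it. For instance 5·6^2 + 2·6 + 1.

4·6 + 1

base 5: 22 = 4·5 + 2; at 6: 4·6 + 2 = 26; next = 25
base 6: 25 = 4·6 + 1; at 7: 4·7 + 1 = 29; next = 28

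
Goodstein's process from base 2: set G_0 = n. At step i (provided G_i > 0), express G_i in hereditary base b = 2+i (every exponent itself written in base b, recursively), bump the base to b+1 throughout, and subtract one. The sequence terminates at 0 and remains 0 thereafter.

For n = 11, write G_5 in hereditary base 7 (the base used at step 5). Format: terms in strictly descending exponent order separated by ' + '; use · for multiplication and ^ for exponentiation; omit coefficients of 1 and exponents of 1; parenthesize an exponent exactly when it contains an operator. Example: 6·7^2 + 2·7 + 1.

7^(7 + 1)

[0] 11 ≡ 2^(2 + 1) + 2 + 1 (base 2). Lift 3: 85. −1: 84.
[1] 84 ≡ 3^(3 + 1) + 3 (base 3). Lift 4: 1028. −1: 1027.
[2] 1027 ≡ 4^(4 + 1) + 3 (base 4). Lift 5: 15628. −1: 15627.
[3] 15627 ≡ 5^(5 + 1) + 2 (base 5). Lift 6: 279938. −1: 279937.
[4] 279937 ≡ 6^(6 + 1) + 1 (base 6). Lift 7: 5764802. −1: 5764801.
[5] 5764801 ≡ 7^(7 + 1) (base 7). Lift 8: 134217728. −1: 134217727.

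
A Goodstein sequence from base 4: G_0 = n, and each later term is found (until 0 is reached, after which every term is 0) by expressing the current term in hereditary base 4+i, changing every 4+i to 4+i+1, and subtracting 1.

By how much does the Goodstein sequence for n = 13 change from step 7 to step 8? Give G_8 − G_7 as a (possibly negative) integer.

(0) 13|_4 = 3·4 + 1 ↦ 3·5 + 1|_5 = 16 ⇒ 15
(1) 15|_5 = 3·5 ↦ 3·6|_6 = 18 ⇒ 17
(2) 17|_6 = 2·6 + 5 ↦ 2·7 + 5|_7 = 19 ⇒ 18
(3) 18|_7 = 2·7 + 4 ↦ 2·8 + 4|_8 = 20 ⇒ 19
(4) 19|_8 = 2·8 + 3 ↦ 2·9 + 3|_9 = 21 ⇒ 20
(5) 20|_9 = 2·9 + 2 ↦ 2·10 + 2|_10 = 22 ⇒ 21
(6) 21|_10 = 2·10 + 1 ↦ 2·11 + 1|_11 = 23 ⇒ 22
(7) 22|_11 = 2·11 ↦ 2·12|_12 = 24 ⇒ 23

1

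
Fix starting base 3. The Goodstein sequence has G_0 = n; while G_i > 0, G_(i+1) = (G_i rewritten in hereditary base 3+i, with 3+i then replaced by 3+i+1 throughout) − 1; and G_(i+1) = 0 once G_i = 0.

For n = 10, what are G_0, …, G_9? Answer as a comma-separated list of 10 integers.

G_0=10  [base 3] 3^2 + 1  →[3↦4]→  4^2 + 1 = 17  −1 ⇒ G_1=16
G_1=16  [base 4] 4^2  →[4↦5]→  5^2 = 25  −1 ⇒ G_2=24
G_2=24  [base 5] 4·5 + 4  →[5↦6]→  4·6 + 4 = 28  −1 ⇒ G_3=27
G_3=27  [base 6] 4·6 + 3  →[6↦7]→  4·7 + 3 = 31  −1 ⇒ G_4=30
G_4=30  [base 7] 4·7 + 2  →[7↦8]→  4·8 + 2 = 34  −1 ⇒ G_5=33
G_5=33  [base 8] 4·8 + 1  →[8↦9]→  4·9 + 1 = 37  −1 ⇒ G_6=36
G_6=36  [base 9] 4·9  →[9↦10]→  4·10 = 40  −1 ⇒ G_7=39
G_7=39  [base 10] 3·10 + 9  →[10↦11]→  3·11 + 9 = 42  −1 ⇒ G_8=41
G_8=41  [base 11] 3·11 + 8  →[11↦12]→  3·12 + 8 = 44  −1 ⇒ G_9=43

10, 16, 24, 27, 30, 33, 36, 39, 41, 43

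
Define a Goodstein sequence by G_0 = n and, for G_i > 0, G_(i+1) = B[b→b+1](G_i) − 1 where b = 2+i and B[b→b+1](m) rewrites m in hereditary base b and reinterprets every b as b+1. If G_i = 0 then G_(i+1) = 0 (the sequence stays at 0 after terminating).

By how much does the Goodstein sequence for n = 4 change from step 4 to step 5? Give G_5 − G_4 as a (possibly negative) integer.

26

base 2: 4 = 2^2; at 3: 3^3 = 27; next = 26
base 3: 26 = 2·3^2 + 2·3 + 2; at 4: 2·4^2 + 2·4 + 2 = 42; next = 41
base 4: 41 = 2·4^2 + 2·4 + 1; at 5: 2·5^2 + 2·5 + 1 = 61; next = 60
base 5: 60 = 2·5^2 + 2·5; at 6: 2·6^2 + 2·6 = 84; next = 83
base 6: 83 = 2·6^2 + 6 + 5; at 7: 2·7^2 + 7 + 5 = 110; next = 109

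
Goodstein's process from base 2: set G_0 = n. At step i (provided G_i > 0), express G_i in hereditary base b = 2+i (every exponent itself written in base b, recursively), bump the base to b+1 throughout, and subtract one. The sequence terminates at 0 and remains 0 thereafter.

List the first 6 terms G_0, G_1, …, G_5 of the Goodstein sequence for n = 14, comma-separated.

step 0: 14 = 2^(2 + 1) + 2^2 + 2; sub 3 for 2: 3^(3 + 1) + 3^3 + 3; = 111; G_1 = 111−1 = 110
step 1: 110 = 3^(3 + 1) + 3^3 + 2; sub 4 for 3: 4^(4 + 1) + 4^4 + 2; = 1282; G_2 = 1282−1 = 1281
step 2: 1281 = 4^(4 + 1) + 4^4 + 1; sub 5 for 4: 5^(5 + 1) + 5^5 + 1; = 18751; G_3 = 18751−1 = 18750
step 3: 18750 = 5^(5 + 1) + 5^5; sub 6 for 5: 6^(6 + 1) + 6^6; = 326592; G_4 = 326592−1 = 326591
step 4: 326591 = 6^(6 + 1) + 5·6^5 + 5·6^4 + 5·6^3 + 5·6^2 + 5·6 + 5; sub 7 for 6: 7^(7 + 1) + 5·7^5 + 5·7^4 + 5·7^3 + 5·7^2 + 5·7 + 5; = 5862841; G_5 = 5862841−1 = 5862840

14, 110, 1281, 18750, 326591, 5862840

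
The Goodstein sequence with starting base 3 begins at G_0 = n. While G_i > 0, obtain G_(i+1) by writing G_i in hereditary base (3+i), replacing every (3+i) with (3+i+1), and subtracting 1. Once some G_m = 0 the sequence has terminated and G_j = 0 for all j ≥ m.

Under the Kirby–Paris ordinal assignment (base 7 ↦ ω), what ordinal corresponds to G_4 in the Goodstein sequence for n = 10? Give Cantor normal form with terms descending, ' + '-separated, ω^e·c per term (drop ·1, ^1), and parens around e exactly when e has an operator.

[0] 10 ≡ 3^2 + 1 (base 3). Lift 4: 17. −1: 16.
[1] 16 ≡ 4^2 (base 4). Lift 5: 25. −1: 24.
[2] 24 ≡ 4·5 + 4 (base 5). Lift 6: 28. −1: 27.
[3] 27 ≡ 4·6 + 3 (base 6). Lift 7: 31. −1: 30.

ω·4 + 2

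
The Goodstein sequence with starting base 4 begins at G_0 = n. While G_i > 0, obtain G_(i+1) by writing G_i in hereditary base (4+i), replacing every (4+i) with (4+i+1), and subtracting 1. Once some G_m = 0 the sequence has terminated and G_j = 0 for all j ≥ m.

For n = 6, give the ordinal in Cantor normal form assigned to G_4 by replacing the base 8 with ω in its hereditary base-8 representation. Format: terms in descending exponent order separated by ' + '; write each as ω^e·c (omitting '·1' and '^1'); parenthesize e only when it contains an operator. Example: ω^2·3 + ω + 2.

step 0: 6 = 4 + 2; sub 5 for 4: 5 + 2; = 7; G_1 = 7−1 = 6
step 1: 6 = 5 + 1; sub 6 for 5: 6 + 1; = 7; G_2 = 7−1 = 6
step 2: 6 = 6; sub 7 for 6: 7; = 7; G_3 = 7−1 = 6
step 3: 6 = 6; sub 8 for 7: 6; = 6; G_4 = 6−1 = 5
step 4: 5 = 5; sub 9 for 8: 5; = 5; G_5 = 5−1 = 4

5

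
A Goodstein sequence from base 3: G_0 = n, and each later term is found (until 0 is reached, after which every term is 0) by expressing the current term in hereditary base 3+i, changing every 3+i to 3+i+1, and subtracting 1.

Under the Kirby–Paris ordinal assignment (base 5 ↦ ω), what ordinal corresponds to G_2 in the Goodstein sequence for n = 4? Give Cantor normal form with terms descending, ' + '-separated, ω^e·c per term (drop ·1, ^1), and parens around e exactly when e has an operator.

4

base 3: 4 = 3 + 1; at 4: 4 + 1 = 5; next = 4
base 4: 4 = 4; at 5: 5 = 5; next = 4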